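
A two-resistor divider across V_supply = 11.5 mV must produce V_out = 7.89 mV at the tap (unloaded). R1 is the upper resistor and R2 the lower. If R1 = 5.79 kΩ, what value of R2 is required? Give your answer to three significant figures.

V_out/V_supply = R2/(R1+R2) = 0.6861.
So R2 = R1 · V_out/(V_supply − V_out) = 5.79 × 7.89/(11.5 − 7.89) = 5.79 × 2.186 = 12.65 kΩ.

R2 ≈ 12.7 kΩ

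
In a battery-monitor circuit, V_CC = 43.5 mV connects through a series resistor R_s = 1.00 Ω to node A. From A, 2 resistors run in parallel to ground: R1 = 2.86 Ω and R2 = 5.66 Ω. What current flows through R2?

I ≈ 5.04 mA

Parallel bank: R_p = 1/(1/2.86 + 1/5.66) = 1.900 Ω.
V_A = 43.5 × 1.900/2.900 = 28.50 mV.
Branch current I = V_A/R2 = 28.50/5.66 = 5.035 mA.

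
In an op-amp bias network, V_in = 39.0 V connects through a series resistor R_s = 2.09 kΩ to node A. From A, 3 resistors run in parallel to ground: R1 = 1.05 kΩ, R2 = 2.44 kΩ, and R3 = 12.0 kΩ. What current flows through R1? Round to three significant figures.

I ≈ 9.24 mA

Parallel bank: R_p = 1/(1/1.05 + 1/2.44 + 1/12.0) = 0.6918 kΩ.
V_A by voltage divider: V_A = 39.0 × 0.6918/(2.09 + 0.6918) = 9.699 V.
I(R1) = V_A / R1 = 9.699/1.05 = 9.237 mA.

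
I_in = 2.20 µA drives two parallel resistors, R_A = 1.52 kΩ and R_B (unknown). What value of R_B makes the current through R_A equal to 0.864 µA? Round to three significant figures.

Two-branch current divider: I_A = I_in · R_B/(R_A + R_B).
0.864/2.20 = R_B/(R_A + R_B) → R_B = R_A · (0.3927)/(1 − 0.3927) = 1.52 × 0.6467 = 0.9830 kΩ.

R_B ≈ 0.983 kΩ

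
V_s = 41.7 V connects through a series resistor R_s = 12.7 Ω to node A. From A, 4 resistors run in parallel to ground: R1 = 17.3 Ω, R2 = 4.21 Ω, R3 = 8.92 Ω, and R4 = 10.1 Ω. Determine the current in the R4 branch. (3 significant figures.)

Equivalent of the parallel group: R_p = 1.975 Ω.
V_A = 41.7 × 1.975/14.67 = 5.611 V.
Branch current I = V_A/R4 = 5.611/10.1 = 0.5555 A.

I ≈ 0.556 A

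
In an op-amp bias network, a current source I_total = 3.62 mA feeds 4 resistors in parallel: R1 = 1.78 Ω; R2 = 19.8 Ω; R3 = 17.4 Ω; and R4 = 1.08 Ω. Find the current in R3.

I ≈ 0.130 mA

Total conductance ΣG = 1/1.78 + 1/19.8 + 1/17.4 + 1/1.08 = 1.596 (units of 1/Ω).
By the current-divider rule, I = I_total · G_k/ΣG = 3.62 × 0.03602 = 0.1304 mA.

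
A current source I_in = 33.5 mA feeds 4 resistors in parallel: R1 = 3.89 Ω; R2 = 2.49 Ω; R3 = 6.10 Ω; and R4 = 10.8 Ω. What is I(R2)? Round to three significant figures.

Total conductance ΣG = 1/3.89 + 1/2.49 + 1/6.10 + 1/10.8 = 0.9152 (units of 1/Ω).
By the current-divider rule, I = I_in · G_k/ΣG = 33.5 × 0.4388 = 14.70 mA.

I ≈ 14.7 mA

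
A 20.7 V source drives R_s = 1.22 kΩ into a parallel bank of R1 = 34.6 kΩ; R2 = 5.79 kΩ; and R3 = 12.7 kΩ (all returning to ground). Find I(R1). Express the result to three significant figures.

Combine the parallel branches: R_p = (1/34.6 + 1/5.79 + 1/12.7)⁻¹ = 3.567 kΩ.
Node voltage V_A = V_in · R_p/(R_s + R_p) = 20.7 × 0.7451 = 15.42 V.
I(R1) = V_A / R1 = 15.42/34.6 = 0.4458 mA.
(Equivalently: I_total = 4.324 mA, then current-divider fraction G_k/ΣG = 0.1031.)

I ≈ 0.446 mA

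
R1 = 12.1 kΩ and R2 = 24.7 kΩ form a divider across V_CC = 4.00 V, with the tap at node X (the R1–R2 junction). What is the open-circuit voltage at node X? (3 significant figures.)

With X open, the divider is unloaded: V_th = 4.00 × 24.7/36.80 = 2.685 V.

V_th ≈ 2.68 V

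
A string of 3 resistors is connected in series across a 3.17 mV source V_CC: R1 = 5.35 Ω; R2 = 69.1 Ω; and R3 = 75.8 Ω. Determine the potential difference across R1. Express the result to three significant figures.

Series total: ΣR = 5.35 + 69.1 + 75.8 = 150.2 Ω.
V = V_CC · R/ΣR = 3.17 × 0.03561 = 0.1129 mV.

V ≈ 0.113 mV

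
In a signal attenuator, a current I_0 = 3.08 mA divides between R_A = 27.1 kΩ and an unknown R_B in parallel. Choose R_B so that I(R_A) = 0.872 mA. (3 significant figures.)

Two-branch current divider: I_A = I_0 · R_B/(R_A + R_B).
With f = 0.2831, R_B = R_A · f/(1−f) = 27.1 × 0.3949 = 10.70 kΩ.

R_B ≈ 10.7 kΩ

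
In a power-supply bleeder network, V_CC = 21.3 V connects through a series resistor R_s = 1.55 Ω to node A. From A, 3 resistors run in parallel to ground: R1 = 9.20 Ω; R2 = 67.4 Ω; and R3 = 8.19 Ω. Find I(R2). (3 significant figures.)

I ≈ 0.229 A

Equivalent of the parallel group: R_p = 4.071 Ω.
V_A by voltage divider: V_A = 21.3 × 4.071/(1.55 + 4.071) = 15.43 V.
I(R2) = V_A / R2 = 15.43/67.4 = 0.2289 A.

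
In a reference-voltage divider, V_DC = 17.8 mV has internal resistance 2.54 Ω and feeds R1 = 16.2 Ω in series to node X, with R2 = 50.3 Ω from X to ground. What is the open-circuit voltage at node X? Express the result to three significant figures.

V_th ≈ 13.0 mV

R1' = 2.54 + 16.2 = 18.74 Ω (source resistance + R1).
V_th is the unloaded tap voltage: V_DC · R2/(R1'+R2) = 17.8 × 0.7286 = 12.97 mV.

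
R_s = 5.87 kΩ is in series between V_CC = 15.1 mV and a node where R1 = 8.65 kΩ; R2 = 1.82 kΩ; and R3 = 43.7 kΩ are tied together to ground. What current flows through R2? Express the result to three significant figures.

Equivalent of the parallel group: R_p = 1.454 kΩ.
V_A = 15.1 × 1.454/7.324 = 2.997 mV.
I(R2) = V_A / R2 = 2.997/1.82 = 1.647 µA.

I ≈ 1.65 µA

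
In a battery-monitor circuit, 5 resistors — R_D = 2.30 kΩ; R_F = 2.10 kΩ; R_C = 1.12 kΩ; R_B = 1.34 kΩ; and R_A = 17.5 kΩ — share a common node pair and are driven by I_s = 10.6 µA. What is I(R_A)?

Conductances: ΣG = 1/2.30 + 1/2.10 + 1/1.12 + 1/1.34 + 1/17.5 = 2.607 (1/kΩ).
Current divider: I(R_A) = I_s · G_k/ΣG = 10.6 × (0.05714/2.607) = 10.6 × 0.02192 = 0.2323 µA.

I ≈ 0.232 µA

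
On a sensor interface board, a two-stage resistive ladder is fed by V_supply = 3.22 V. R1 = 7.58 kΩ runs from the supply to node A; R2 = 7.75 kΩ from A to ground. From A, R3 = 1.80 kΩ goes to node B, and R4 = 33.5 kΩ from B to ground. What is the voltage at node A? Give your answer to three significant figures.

V_A ≈ 1.47 V

Node A sees R2 in parallel with the series input of stage 2, R3 + R4 = 35.30 kΩ.
Effective lower resistance at A: R2 ‖ 35.30 = 6.355 kΩ.
V_A = 3.22 × 6.355/(7.58 + 6.355) = 1.468 V.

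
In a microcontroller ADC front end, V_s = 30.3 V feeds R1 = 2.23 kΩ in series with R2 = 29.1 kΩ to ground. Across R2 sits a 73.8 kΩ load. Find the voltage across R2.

The load sits in parallel with R2, giving an effective lower resistance R2' = R2·R_L/(R2+R_L) = 20.87 kΩ.
Then V_out = V_s · R2'/(R1 + R2') = 30.3 × 20.87/23.10 = 27.38 V.
(Unloaded it would be 28.1 V; the load pulls it down.)

V_out ≈ 27.4 V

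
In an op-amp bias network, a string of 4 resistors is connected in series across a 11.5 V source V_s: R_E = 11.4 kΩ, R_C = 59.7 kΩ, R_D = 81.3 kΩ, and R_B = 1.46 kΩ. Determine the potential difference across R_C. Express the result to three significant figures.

V ≈ 4.46 V

ΣR = 11.4 + 59.7 + 81.3 + 1.46 = 153.9 kΩ.
By the voltage-divider rule, V = 11.5 × 59.70/153.9 = 4.462 V.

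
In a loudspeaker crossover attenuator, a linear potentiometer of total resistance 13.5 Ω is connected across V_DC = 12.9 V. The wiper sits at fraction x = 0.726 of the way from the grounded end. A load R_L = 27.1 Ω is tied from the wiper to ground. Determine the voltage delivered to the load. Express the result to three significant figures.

Split the track: R_lower = x·R_p = 9.801 Ω, R_upper = (1−x)·R_p = 3.699 Ω.
R_L loads the lower segment: effective lower R = 7.198 Ω.
Then V_out = V_DC · 7.198/(3.699 + 7.198) = 8.521 V.

V_out ≈ 8.52 V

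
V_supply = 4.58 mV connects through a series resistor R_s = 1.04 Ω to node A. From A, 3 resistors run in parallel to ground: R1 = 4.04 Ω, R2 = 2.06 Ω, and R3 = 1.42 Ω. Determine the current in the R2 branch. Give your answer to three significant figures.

I ≈ 0.891 mA

Parallel bank: R_p = 1/(1/4.04 + 1/2.06 + 1/1.42) = 0.6958 Ω.
Node voltage V_A = V_supply · R_p/(R_s + R_p) = 4.58 × 0.4009 = 1.836 mV.
Branch current I = V_A/R2 = 1.836/2.06 = 0.8912 mA.
(Equivalently: I_total = 2.639 mA, then current-divider fraction G_k/ΣG = 0.3378.)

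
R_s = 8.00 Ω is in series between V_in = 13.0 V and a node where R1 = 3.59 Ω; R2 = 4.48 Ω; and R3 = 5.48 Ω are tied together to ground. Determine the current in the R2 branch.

I ≈ 0.448 A

Equivalent of the parallel group: R_p = 1.461 Ω.
V_A by voltage divider: V_A = 13.0 × 1.461/(8.00 + 1.461) = 2.008 V.
I(R2) = V_A / R2 = 2.008/4.48 = 0.4482 A.
(Check via current divider: I_total = 1.374 A; share G_k/ΣG = 0.3262 → same result.)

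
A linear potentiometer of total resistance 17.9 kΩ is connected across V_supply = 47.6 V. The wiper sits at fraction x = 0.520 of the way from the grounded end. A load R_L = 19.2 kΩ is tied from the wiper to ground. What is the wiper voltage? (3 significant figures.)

The pot divides into 8.592 kΩ above the wiper and 9.308 kΩ below.
R_L loads the lower segment: effective lower R = 6.269 kΩ.
Then V_out = V_supply · 6.269/(8.592 + 6.269) = 20.08 V.
(Unloaded: V_out = x·V_supply = 24.8 V.)

V_out ≈ 20.1 V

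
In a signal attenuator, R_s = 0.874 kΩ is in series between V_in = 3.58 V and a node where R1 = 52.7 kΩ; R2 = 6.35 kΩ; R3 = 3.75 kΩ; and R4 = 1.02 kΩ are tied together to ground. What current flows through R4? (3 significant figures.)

I ≈ 1.56 mA

Equivalent of the parallel group: R_p = 0.7025 kΩ.
V_A = 3.58 × 0.7025/1.576 = 1.595 V.
Branch current I = V_A/R4 = 1.595/1.02 = 1.564 mA.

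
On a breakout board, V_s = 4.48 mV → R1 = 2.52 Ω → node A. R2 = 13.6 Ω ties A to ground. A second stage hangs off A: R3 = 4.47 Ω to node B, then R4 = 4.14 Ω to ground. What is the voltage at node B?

The second stage (R3 + R4 = 8.610 Ω) loads node A in parallel with R2.
Effective lower resistance at A: R2 ‖ 8.610 = 5.272 Ω.
So V_A = 4.48 × 0.6766 = 3.031 mV.
V_B = V_A × 0.4808 = 1.457 mV.

V_B ≈ 1.46 mV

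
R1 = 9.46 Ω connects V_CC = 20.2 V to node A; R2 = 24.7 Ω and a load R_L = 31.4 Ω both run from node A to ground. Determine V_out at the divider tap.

V_out ≈ 12.0 V

R2 ‖ R_L = (24.7 × 31.4)/(24.7 + 31.4) = 13.82 Ω.
Voltage divider with the loaded lower leg: V_out = 20.2 × 13.82/(9.46 + 13.82) = 20.2 × 0.5937 = 11.99 V.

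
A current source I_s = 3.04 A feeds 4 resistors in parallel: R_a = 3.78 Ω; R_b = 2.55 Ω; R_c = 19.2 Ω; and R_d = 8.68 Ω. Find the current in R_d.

ΣG = 1/3.78 + 1/2.55 + 1/19.2 + 1/8.68 = 0.8240.
R_d takes the fraction G_k/ΣG = 0.1152/0.8240 = 0.1398, so I = 3.04 × 0.1398 = 0.4250 A.

I ≈ 0.425 A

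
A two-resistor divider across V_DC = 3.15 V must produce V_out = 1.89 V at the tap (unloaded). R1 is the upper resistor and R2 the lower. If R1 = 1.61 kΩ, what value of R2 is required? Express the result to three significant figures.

R2 ≈ 2.42 kΩ

The divider ratio is R2/(R1+R2) = 1.89/3.15 = 0.6000.
R2 = R1 · 0.6000/(1 − 0.6000) = 2.415 kΩ.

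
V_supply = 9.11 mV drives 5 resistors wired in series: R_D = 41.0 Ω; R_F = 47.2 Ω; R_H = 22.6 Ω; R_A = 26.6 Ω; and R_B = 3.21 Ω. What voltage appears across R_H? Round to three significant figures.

ΣR = 41.0 + 47.2 + 22.6 + 26.6 + 3.21 = 140.6 Ω.
By the voltage-divider rule, V = 9.11 × 22.60/140.6 = 1.464 mV.

V ≈ 1.46 mV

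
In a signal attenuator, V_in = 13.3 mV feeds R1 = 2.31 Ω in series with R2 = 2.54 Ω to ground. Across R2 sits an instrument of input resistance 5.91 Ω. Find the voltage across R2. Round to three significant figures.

First combine the lower leg with the load: R2 ‖ R_L = 1.776 Ω.
Now apply the divider: V_out = 13.3 × 0.4347 = 5.782 mV.
(Unloaded it would be 6.97 mV; the load pulls it down.)

V_out ≈ 5.78 mV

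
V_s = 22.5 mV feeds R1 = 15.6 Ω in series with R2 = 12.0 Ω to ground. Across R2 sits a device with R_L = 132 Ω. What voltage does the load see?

The load sits in parallel with R2, giving an effective lower resistance R2' = R2·R_L/(R2+R_L) = 11.00 Ω.
Now apply the divider: V_out = 22.5 × 0.4135 = 9.305 mV.

V_out ≈ 9.30 mV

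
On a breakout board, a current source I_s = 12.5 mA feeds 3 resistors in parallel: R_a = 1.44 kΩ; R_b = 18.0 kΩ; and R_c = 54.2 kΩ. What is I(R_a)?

I ≈ 11.3 mA

ΣG = 1/1.44 + 1/18.0 + 1/54.2 = 0.7685.
By the current-divider rule, I = I_s · G_k/ΣG = 12.5 × 0.9037 = 11.30 mA.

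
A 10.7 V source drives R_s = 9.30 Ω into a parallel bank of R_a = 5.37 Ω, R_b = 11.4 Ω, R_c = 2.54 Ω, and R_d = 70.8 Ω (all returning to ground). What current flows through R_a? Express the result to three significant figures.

I ≈ 0.271 A

Combine the parallel branches: R_p = (1/5.37 + 1/11.4 + 1/2.54 + 1/70.8)⁻¹ = 1.467 Ω.
Node voltage V_A = V_supply · R_p/(R_s + R_p) = 10.7 × 0.1362 = 1.458 V.
I(R_a) = V_A / R_a = 1.458/5.37 = 0.2714 A.
(Equivalently: I_total = 0.9938 A, then current-divider fraction G_k/ΣG = 0.2731.)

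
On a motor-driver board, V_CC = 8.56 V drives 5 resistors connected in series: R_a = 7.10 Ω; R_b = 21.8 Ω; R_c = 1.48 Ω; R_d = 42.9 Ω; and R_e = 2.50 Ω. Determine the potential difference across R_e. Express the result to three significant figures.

V ≈ 0.282 V

Total series resistance ΣR = 7.10 + 21.8 + 1.48 + 42.9 + 2.50 = 75.78 Ω.
By the voltage-divider rule, V = 8.56 × 2.500/75.78 = 0.2824 V.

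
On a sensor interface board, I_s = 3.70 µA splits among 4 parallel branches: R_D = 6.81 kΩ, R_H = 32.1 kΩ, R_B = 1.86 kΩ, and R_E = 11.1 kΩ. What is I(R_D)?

I ≈ 0.674 µA

Conductances: ΣG = 1/6.81 + 1/32.1 + 1/1.86 + 1/11.1 = 0.8057 (1/kΩ).
By the current-divider rule, I = I_s · G_k/ΣG = 3.70 × 0.1823 = 0.6743 µA.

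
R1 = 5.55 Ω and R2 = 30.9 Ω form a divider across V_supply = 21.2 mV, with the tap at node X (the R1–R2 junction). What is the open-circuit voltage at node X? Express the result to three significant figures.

Open-circuit (no load on X): V_th = V_supply · R2/(R1 + R2) = 21.2 × 30.9/(5.550 + 30.9) = 17.97 mV.

V_th ≈ 18.0 mV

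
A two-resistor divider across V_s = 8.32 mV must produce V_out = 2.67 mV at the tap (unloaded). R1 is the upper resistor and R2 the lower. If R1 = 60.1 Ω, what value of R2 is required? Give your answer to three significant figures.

R2 ≈ 28.4 Ω

Required fraction k = V_out/V_s = 0.3209.
R2 = R1 · 0.3209/(1 − 0.3209) = 28.40 Ω.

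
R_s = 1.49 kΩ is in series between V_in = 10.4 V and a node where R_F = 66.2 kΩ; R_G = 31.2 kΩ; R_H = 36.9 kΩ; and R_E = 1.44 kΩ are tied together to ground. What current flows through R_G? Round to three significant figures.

Parallel bank: R_p = 1/(1/66.2 + 1/31.2 + 1/36.9 + 1/1.44) = 1.301 kΩ.
V_A = 10.4 × 1.301/2.791 = 4.848 V.
Branch current I = V_A/R_G = 4.848/31.2 = 0.1554 mA.

I ≈ 0.155 mA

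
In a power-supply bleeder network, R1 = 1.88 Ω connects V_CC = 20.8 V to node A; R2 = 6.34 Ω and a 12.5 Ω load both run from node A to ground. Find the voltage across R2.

V_out ≈ 14.4 V

First combine the lower leg with the load: R2 ‖ R_L = 4.206 Ω.
Voltage divider with the loaded lower leg: V_out = 20.8 × 4.206/(1.88 + 4.206) = 20.8 × 0.6911 = 14.38 V.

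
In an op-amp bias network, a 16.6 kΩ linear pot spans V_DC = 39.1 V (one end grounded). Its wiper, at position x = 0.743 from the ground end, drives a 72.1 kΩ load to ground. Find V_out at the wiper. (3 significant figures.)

V_out ≈ 27.8 V

The pot divides into 4.266 kΩ above the wiper and 12.33 kΩ below.
Lower segment in parallel with the load: 12.33 ‖ 72.1 = 10.53 kΩ.
V_out = 39.1 × 10.53/(4.266 + 10.53) = 27.83 V.
(Unloaded: V_out = x·V_DC = 29.1 V.)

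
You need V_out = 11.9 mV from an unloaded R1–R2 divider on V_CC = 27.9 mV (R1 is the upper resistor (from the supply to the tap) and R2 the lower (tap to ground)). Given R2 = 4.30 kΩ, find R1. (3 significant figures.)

The divider ratio is R2/(R1+R2) = 11.9/27.9 = 0.4265.
So R1 = R2 · (V_CC/V_out − 1) = 4.30 × (27.9/11.9 − 1) = 4.30 × 1.345 = 5.782 kΩ.

R1 ≈ 5.78 kΩ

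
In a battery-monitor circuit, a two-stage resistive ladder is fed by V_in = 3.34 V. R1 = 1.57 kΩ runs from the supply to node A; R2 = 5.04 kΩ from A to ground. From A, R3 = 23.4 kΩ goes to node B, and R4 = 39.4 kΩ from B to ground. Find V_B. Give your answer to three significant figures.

Node A sees R2 in parallel with the series input of stage 2, R3 + R4 = 62.80 kΩ.
Effective lower resistance at A: R2 ‖ 62.80 = 4.666 kΩ.
So V_A = 3.34 × 0.7482 = 2.499 V.
Stage 2 is unloaded, so V_B = V_A · R4/(R3+R4) = 2.499 × 39.4/62.80 = 1.568 V.

V_B ≈ 1.57 V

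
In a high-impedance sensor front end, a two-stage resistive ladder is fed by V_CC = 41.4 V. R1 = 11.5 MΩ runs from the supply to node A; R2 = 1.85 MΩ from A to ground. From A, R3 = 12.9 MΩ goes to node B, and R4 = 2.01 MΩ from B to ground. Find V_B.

V_B ≈ 0.699 V

Looking into the second stage from A: R3 + R4 = 14.91 MΩ appears in parallel with R2.
R2 ‖ (R3+R4) = 1.646 MΩ.
So V_A = 41.4 × 0.1252 = 5.183 V.
V_B = V_A × 0.1348 = 0.6987 V.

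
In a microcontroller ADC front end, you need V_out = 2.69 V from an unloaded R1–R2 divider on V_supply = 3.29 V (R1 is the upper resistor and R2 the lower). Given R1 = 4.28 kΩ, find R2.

The divider ratio is R2/(R1+R2) = 2.69/3.29 = 0.8176.
R2 = R1 · 0.8176/(1 − 0.8176) = 19.19 kΩ.

R2 ≈ 19.2 kΩ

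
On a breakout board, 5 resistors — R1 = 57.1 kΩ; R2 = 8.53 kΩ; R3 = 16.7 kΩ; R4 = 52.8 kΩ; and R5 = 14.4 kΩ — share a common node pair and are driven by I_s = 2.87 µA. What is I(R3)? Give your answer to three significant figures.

I ≈ 0.607 µA

ΣG = 1/57.1 + 1/8.53 + 1/16.7 + 1/52.8 + 1/14.4 = 0.2830.
Current divider: I(R3) = I_s · G_k/ΣG = 2.87 × (0.05988/0.2830) = 2.87 × 0.2116 = 0.6072 µA.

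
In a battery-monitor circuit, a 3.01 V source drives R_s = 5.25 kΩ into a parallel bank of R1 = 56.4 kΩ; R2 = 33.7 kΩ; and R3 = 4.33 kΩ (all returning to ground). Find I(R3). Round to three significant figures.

Combine the parallel branches: R_p = (1/56.4 + 1/33.7 + 1/4.33)⁻¹ = 3.593 kΩ.
Node voltage V_A = V_CC · R_p/(R_s + R_p) = 3.01 × 0.4063 = 1.223 V.
I(R3) = V_A / R3 = 1.223/4.33 = 0.2824 mA.
(Check via current divider: I_total = 0.3404 mA; share G_k/ΣG = 0.8297 → same result.)

I ≈ 0.282 mA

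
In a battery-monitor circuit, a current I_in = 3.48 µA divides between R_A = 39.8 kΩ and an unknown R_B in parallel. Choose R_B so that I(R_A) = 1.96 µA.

In a two-way split, I_A/I_in = R_B/(R_A + R_B).
1.96/3.48 = R_B/(R_A + R_B) → R_B = R_A · (0.5632)/(1 − 0.5632) = 39.8 × 1.289 = 51.32 kΩ.

R_B ≈ 51.3 kΩ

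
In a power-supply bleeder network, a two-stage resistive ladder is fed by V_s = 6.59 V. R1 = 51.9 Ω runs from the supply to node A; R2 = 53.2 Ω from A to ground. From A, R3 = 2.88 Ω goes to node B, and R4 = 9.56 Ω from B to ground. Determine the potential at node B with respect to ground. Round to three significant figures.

Node A sees R2 in parallel with the series input of stage 2, R3 + R4 = 12.44 Ω.
R2 ‖ (R3+R4) = 10.08 Ω.
First divider: V_A = V_s · 10.08/(51.9 + 10.08) = 1.072 V.
Then the unloaded second divider: V_B = V_A × R4/(R3+R4) = 1.072 × 0.7685 = 0.8238 V.

V_B ≈ 0.824 V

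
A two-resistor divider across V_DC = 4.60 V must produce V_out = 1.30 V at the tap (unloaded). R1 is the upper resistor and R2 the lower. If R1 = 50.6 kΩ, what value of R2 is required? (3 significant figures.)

The divider ratio is R2/(R1+R2) = 1.30/4.60 = 0.2826.
Rearranging, R2 = R1·k/(1−k) = 50.6 × 0.3939 = 19.93 kΩ.

R2 ≈ 19.9 kΩ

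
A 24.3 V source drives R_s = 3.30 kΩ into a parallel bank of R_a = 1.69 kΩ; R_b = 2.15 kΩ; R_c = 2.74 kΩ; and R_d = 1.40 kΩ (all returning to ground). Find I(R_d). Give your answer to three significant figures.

I ≈ 2.16 mA

Combine the parallel branches: R_p = (1/1.69 + 1/2.15 + 1/2.74 + 1/1.40)⁻¹ = 0.4681 kΩ.
V_A by voltage divider: V_A = 24.3 × 0.4681/(3.30 + 0.4681) = 3.019 V.
Branch current I = V_A/R_d = 3.019/1.40 = 2.156 mA.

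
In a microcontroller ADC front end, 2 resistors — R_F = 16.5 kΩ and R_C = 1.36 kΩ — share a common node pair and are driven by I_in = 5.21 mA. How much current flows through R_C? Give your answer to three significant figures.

I ≈ 4.81 mA

With just two branches, the current splits inversely with resistance.
I(R_C) = 5.21 × 16.5/(16.5 + 1.36) = 5.21 × 0.9239 = 4.813 mA.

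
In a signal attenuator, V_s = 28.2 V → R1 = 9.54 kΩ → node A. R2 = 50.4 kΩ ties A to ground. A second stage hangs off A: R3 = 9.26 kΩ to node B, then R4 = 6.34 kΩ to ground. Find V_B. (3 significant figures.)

The second stage (R3 + R4 = 15.60 kΩ) loads node A in parallel with R2.
Effective lower resistance at A: R2 ‖ 15.60 = 11.91 kΩ.
First divider: V_A = V_s · 11.91/(9.54 + 11.91) = 15.66 V.
Stage 2 is unloaded, so V_B = V_A · R4/(R3+R4) = 15.66 × 6.34/15.60 = 6.364 V.

V_B ≈ 6.36 V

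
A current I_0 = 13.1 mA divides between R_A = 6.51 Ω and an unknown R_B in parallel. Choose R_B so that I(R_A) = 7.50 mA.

Two-branch current divider: I_A = I_0 · R_B/(R_A + R_B).
7.50/13.1 = R_B/(R_A + R_B) → R_B = R_A · (0.5725)/(1 − 0.5725) = 6.51 × 1.339 = 8.719 Ω.

R_B ≈ 8.72 Ω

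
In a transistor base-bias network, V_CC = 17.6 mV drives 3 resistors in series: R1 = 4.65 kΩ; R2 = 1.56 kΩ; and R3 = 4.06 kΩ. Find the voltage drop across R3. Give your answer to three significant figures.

V ≈ 6.96 mV

Total series resistance ΣR = 4.65 + 1.56 + 4.06 = 10.27 kΩ.
Voltage divider: V = V_CC · (4.060 / 10.27) = 17.6 × 0.3953 = 6.958 mV.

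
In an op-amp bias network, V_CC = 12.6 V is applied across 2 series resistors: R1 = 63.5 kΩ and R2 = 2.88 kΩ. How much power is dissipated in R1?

P ≈ 2.29 mW

The common current is I = 12.6/66.38 = 0.1898 mA.
V(R1) = I·R = 12.05 V; P = V·I = 12.05 × 0.1898 = 2.288 mW.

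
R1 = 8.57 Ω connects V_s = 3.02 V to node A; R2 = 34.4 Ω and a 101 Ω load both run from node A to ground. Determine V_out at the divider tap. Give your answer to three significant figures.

R2 ‖ R_L = (34.4 × 101)/(34.4 + 101) = 25.66 Ω.
Voltage divider with the loaded lower leg: V_out = 3.02 × 25.66/(8.57 + 25.66) = 3.02 × 0.7496 = 2.264 V.

V_out ≈ 2.26 V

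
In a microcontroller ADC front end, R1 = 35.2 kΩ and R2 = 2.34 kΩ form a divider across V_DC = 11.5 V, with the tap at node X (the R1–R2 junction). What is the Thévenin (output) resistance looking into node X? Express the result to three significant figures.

R_th ≈ 2.19 kΩ

Zeroing V_DC shorts the top of R1 to ground, so R_th = R1 ‖ R2 = 2.194 kΩ.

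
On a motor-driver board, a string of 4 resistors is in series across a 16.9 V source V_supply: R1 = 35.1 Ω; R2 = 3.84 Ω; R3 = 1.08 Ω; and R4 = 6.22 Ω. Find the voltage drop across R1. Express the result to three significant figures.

ΣR = 35.1 + 3.84 + 1.08 + 6.22 = 46.24 Ω.
V = V_supply · R/ΣR = 16.9 × 0.7591 = 12.83 V.

V ≈ 12.8 V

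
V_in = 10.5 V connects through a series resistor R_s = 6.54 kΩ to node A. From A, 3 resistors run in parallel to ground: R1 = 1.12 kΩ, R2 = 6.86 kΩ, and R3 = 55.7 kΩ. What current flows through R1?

I ≈ 1.19 mA

Parallel bank: R_p = 1/(1/1.12 + 1/6.86 + 1/55.7) = 0.9464 kΩ.
V_A = 10.5 × 0.9464/7.486 = 1.327 V.
I(R1) = V_A / R1 = 1.327/1.12 = 1.185 mA.
(Check via current divider: I_total = 1.403 mA; share G_k/ΣG = 0.8450 → same result.)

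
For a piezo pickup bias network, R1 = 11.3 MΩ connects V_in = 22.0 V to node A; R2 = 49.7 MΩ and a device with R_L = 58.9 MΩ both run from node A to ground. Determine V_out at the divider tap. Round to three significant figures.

V_out ≈ 15.5 V

R2 ‖ R_L = (49.7 × 58.9)/(49.7 + 58.9) = 26.96 MΩ.
Then V_out = V_in · R2'/(R1 + R2') = 22.0 × 26.96/38.26 = 15.50 V.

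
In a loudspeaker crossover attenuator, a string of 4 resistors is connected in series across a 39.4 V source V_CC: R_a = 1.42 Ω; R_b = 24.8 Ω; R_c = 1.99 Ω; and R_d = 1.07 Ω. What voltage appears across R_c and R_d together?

Total series resistance ΣR = 1.42 + 24.8 + 1.99 + 1.07 = 29.28 Ω.
R_{R_c..R_d} = 1.99 + 1.07 = 3.060 Ω.
By the voltage-divider rule, V = 39.4 × 3.060/29.28 = 4.118 V.

V ≈ 4.12 V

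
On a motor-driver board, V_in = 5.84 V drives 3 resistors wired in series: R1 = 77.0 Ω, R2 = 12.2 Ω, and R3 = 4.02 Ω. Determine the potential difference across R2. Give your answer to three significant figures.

ΣR = 77.0 + 12.2 + 4.02 = 93.22 Ω.
V = V_in · R/ΣR = 5.84 × 0.1309 = 0.7643 V.

V ≈ 0.764 V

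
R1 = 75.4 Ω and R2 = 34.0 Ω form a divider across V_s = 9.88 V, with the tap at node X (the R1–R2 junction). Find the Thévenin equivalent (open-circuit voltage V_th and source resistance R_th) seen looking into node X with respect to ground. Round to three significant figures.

With X open, the divider is unloaded: V_th = 9.88 × 34.0/109.4 = 3.071 V.
Looking into X with the source shorted: R_th = R1·R2/(R1+R2) = 75.40 × 34.0/109.4 = 23.43 Ω.

V_th ≈ 3.07 V, R_th ≈ 23.4 Ω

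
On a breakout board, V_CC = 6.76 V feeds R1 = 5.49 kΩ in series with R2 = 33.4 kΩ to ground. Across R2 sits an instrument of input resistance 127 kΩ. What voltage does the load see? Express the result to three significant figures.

The load sits in parallel with R2, giving an effective lower resistance R2' = R2·R_L/(R2+R_L) = 26.45 kΩ.
Then V_out = V_CC · R2'/(R1 + R2') = 6.76 × 26.45/31.94 = 5.598 V.

V_out ≈ 5.60 V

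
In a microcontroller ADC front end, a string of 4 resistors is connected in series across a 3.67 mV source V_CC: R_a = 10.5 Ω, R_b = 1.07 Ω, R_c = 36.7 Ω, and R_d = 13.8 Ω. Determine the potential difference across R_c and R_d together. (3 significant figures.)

V ≈ 2.99 mV

Total series resistance ΣR = 10.5 + 1.07 + 36.7 + 13.8 = 62.07 Ω.
R_{R_c..R_d} = 36.7 + 13.8 = 50.50 Ω.
Voltage divider: V = V_CC · (50.50 / 62.07) = 3.67 × 0.8136 = 2.986 mV.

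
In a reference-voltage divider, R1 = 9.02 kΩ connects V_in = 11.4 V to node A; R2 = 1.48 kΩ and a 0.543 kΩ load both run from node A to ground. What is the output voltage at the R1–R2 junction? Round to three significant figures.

The load sits in parallel with R2, giving an effective lower resistance R2' = R2·R_L/(R2+R_L) = 0.3973 kΩ.
Voltage divider with the loaded lower leg: V_out = 11.4 × 0.3973/(9.02 + 0.3973) = 11.4 × 0.04218 = 0.4809 V.

V_out ≈ 0.481 V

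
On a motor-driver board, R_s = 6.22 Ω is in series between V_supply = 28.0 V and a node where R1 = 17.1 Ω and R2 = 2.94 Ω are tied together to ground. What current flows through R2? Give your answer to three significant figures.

I ≈ 2.74 A

Parallel bank: R_p = 1/(1/17.1 + 1/2.94) = 2.509 Ω.
V_A = 28.0 × 2.509/8.729 = 8.047 V.
I(R2) = V_A / R2 = 8.047/2.94 = 2.737 A.
(Check via current divider: I_total = 3.208 A; share G_k/ΣG = 0.8533 → same result.)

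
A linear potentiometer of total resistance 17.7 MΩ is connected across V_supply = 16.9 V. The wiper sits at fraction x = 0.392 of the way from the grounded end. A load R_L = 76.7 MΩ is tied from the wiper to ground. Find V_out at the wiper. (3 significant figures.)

Split the track: R_lower = x·R_p = 6.938 MΩ, R_upper = (1−x)·R_p = 10.76 MΩ.
R_L loads the lower segment: effective lower R = 6.363 MΩ.
V_out = 16.9 × 6.363/(10.76 + 6.363) = 6.279 V.

V_out ≈ 6.28 V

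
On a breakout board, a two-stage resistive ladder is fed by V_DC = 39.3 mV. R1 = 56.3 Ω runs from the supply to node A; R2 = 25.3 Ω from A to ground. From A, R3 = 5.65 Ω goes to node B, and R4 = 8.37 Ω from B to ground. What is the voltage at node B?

Looking into the second stage from A: R3 + R4 = 14.02 Ω appears in parallel with R2.
Effective lower resistance at A: R2 ‖ 14.02 = 9.021 Ω.
First divider: V_A = V_DC · 9.021/(56.3 + 9.021) = 5.427 mV.
V_B = V_A × 0.5970 = 3.240 mV.

V_B ≈ 3.24 mV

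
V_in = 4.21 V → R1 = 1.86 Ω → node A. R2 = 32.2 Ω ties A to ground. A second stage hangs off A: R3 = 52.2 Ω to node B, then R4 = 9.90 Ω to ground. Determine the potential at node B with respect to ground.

Looking into the second stage from A: R3 + R4 = 62.10 Ω appears in parallel with R2.
R2 ‖ (R3+R4) = 21.20 Ω.
V_A = 4.21 × 21.20/(1.86 + 21.20) = 3.870 V.
V_B = V_A × 0.1594 = 0.6170 V.

V_B ≈ 0.617 V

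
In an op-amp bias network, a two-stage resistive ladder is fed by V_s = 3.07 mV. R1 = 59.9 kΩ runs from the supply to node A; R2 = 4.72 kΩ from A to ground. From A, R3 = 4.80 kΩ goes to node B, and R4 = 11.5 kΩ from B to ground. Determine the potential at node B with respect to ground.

The second stage (R3 + R4 = 16.30 kΩ) loads node A in parallel with R2.
Effective lower resistance at A: R2 ‖ 16.30 = 3.660 kΩ.
First divider: V_A = V_s · 3.660/(59.9 + 3.660) = 0.1768 mV.
Stage 2 is unloaded, so V_B = V_A · R4/(R3+R4) = 0.1768 × 11.5/16.30 = 0.1247 mV.

V_B ≈ 0.125 mV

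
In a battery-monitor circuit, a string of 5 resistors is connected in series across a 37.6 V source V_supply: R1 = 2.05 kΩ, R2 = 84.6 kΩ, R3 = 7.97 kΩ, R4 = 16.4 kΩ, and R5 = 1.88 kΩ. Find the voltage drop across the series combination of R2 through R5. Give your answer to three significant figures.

Series total: ΣR = 2.05 + 84.6 + 7.97 + 16.4 + 1.88 = 112.9 kΩ.
R_{R2..R5} = 84.6 + 7.97 + 16.4 + 1.88 = 110.8 kΩ.
By the voltage-divider rule, V = 37.6 × 110.8/112.9 = 36.92 V.

V ≈ 36.9 V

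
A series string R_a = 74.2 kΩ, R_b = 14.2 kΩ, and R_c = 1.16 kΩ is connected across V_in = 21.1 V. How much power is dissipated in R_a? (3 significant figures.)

ΣR = 89.56 kΩ → I = 21.1/89.56 = 0.2356 mA.
P = I²R = 0.05551 × 74.2 = 4.119 mW.

P ≈ 4.12 mW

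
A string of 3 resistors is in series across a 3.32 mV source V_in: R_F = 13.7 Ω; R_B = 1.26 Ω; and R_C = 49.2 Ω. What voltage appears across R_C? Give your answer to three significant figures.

V ≈ 2.55 mV

Series total: ΣR = 13.7 + 1.26 + 49.2 = 64.16 Ω.
By the voltage-divider rule, V = 3.32 × 49.20/64.16 = 2.546 mV.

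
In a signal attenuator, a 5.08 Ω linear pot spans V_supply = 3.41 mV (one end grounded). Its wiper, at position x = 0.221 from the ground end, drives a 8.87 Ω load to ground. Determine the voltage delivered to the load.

Lower segment x·R_p = 1.123 Ω; upper segment (1−x)·R_p = 3.957 Ω.
(x·R_p) ‖ R_L = 0.9965 Ω.
Loaded-divider output: V_out = 3.41 × 0.2012 = 0.6860 mV.
(Unloaded: V_out = x·V_supply = 0.754 mV.)

V_out ≈ 0.686 mV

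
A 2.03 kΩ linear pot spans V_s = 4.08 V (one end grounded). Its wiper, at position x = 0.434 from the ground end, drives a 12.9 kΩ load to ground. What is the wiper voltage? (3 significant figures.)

The pot divides into 1.149 kΩ above the wiper and 0.8810 kΩ below.
(x·R_p) ‖ R_L = 0.8247 kΩ.
Loaded-divider output: V_out = 4.08 × 0.4178 = 1.705 V.

V_out ≈ 1.70 V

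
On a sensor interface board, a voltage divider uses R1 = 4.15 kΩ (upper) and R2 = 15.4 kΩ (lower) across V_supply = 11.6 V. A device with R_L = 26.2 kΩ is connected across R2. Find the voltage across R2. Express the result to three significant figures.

V_out ≈ 8.12 V

First combine the lower leg with the load: R2 ‖ R_L = 9.699 kΩ.
Then V_out = V_supply · R2'/(R1 + R2') = 11.6 × 9.699/13.85 = 8.124 V.
(Unloaded it would be 9.14 V; the load pulls it down.)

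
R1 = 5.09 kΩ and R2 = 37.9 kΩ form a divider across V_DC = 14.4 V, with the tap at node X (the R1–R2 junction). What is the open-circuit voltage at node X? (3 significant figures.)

V_th is the unloaded tap voltage: V_DC · R2/(R1+R2) = 14.4 × 0.8816 = 12.70 V.

V_th ≈ 12.7 V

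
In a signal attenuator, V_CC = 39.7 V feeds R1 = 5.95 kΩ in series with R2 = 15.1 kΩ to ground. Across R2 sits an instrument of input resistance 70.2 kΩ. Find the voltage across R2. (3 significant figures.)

V_out ≈ 26.8 V

R2 ‖ R_L = (15.1 × 70.2)/(15.1 + 70.2) = 12.43 kΩ.
Voltage divider with the loaded lower leg: V_out = 39.7 × 12.43/(5.95 + 12.43) = 39.7 × 0.6762 = 26.85 V.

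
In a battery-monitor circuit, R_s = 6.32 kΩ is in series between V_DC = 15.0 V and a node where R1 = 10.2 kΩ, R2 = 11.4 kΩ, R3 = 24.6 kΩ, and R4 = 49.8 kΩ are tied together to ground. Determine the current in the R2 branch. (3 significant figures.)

I ≈ 0.514 mA

Combine the parallel branches: R_p = (1/10.2 + 1/11.4 + 1/24.6 + 1/49.8)⁻¹ = 4.057 kΩ.
V_A by voltage divider: V_A = 15.0 × 4.057/(6.32 + 4.057) = 5.864 V.
Branch current I = V_A/R2 = 5.864/11.4 = 0.5144 mA.
(Check via current divider: I_total = 1.446 mA; share G_k/ΣG = 0.3559 → same result.)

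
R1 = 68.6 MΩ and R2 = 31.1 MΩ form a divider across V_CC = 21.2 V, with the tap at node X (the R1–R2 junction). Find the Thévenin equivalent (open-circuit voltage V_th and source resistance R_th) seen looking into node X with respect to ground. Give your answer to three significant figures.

With X open, the divider is unloaded: V_th = 21.2 × 31.1/99.70 = 6.613 V.
Looking into X with the source shorted: R_th = R1·R2/(R1+R2) = 68.60 × 31.1/99.70 = 21.40 MΩ.

V_th ≈ 6.61 V, R_th ≈ 21.4 MΩ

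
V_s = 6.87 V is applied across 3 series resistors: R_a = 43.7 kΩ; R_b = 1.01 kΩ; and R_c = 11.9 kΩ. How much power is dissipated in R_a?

P ≈ 0.644 mW

Series current I = V_s/ΣR = 6.87/56.61 = 0.1214 mA.
P = I²R = 0.01473 × 43.7 = 0.6436 mW.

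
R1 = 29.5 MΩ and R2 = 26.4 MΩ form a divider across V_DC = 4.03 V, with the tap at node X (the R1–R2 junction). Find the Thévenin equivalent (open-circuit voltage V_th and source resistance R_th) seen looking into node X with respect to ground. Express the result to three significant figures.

V_th is the unloaded tap voltage: V_DC · R2/(R1+R2) = 4.03 × 0.4723 = 1.903 V.
With V_DC suppressed (replaced by a short), R_th = R1 ‖ R2 = (29.50 × 26.4)/(29.50 + 26.4) = 13.93 MΩ.

V_th ≈ 1.90 V, R_th ≈ 13.9 MΩ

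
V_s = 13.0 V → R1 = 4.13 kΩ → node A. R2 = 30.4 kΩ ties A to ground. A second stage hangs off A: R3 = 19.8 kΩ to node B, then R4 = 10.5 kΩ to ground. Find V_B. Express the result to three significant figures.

Node A sees R2 in parallel with the series input of stage 2, R3 + R4 = 30.30 kΩ.
Effective lower resistance at A: R2 ‖ 30.30 = 15.17 kΩ.
So V_A = 13.0 × 0.7861 = 10.22 V.
Stage 2 is unloaded, so V_B = V_A · R4/(R3+R4) = 10.22 × 10.5/30.30 = 3.541 V.

V_B ≈ 3.54 V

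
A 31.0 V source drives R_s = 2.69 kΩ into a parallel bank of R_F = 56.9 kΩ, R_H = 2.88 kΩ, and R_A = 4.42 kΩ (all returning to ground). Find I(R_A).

Combine the parallel branches: R_p = (1/56.9 + 1/2.88 + 1/4.42)⁻¹ = 1.692 kΩ.
V_A = 31.0 × 1.692/4.382 = 11.97 V.
Branch current I = V_A/R_A = 11.97/4.42 = 2.708 mA.

I ≈ 2.71 mA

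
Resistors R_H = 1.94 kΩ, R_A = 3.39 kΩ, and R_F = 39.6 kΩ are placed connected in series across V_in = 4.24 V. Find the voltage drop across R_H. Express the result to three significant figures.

Total series resistance ΣR = 1.94 + 3.39 + 39.6 = 44.93 kΩ.
V = V_in · R/ΣR = 4.24 × 0.04318 = 0.1831 V.

V ≈ 0.183 V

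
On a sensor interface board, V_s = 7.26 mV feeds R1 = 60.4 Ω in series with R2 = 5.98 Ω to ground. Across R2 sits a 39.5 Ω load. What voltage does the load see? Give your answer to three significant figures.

V_out ≈ 0.575 mV

The load sits in parallel with R2, giving an effective lower resistance R2' = R2·R_L/(R2+R_L) = 5.194 Ω.
Voltage divider with the loaded lower leg: V_out = 7.26 × 5.194/(60.4 + 5.194) = 7.26 × 0.07918 = 0.5748 mV.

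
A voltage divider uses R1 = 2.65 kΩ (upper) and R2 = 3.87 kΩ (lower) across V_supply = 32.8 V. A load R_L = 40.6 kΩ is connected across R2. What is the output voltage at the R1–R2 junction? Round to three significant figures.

The load sits in parallel with R2, giving an effective lower resistance R2' = R2·R_L/(R2+R_L) = 3.533 kΩ.
Voltage divider with the loaded lower leg: V_out = 32.8 × 3.533/(2.65 + 3.533) = 32.8 × 0.5714 = 18.74 V.

V_out ≈ 18.7 V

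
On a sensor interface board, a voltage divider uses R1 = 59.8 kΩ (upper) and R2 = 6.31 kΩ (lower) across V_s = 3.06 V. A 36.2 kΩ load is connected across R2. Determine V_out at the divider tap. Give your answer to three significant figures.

V_out ≈ 0.252 V

The load sits in parallel with R2, giving an effective lower resistance R2' = R2·R_L/(R2+R_L) = 5.373 kΩ.
Now apply the divider: V_out = 3.06 × 0.08245 = 0.2523 V.
(Unloaded it would be 0.292 V; the load pulls it down.)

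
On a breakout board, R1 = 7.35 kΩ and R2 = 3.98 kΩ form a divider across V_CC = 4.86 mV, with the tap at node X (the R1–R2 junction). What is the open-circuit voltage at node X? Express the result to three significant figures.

V_th ≈ 1.71 mV

V_th is the unloaded tap voltage: V_CC · R2/(R1+R2) = 4.86 × 0.3513 = 1.707 mV.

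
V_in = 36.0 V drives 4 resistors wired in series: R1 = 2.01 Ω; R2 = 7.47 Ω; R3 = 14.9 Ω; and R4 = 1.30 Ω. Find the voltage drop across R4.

V ≈ 1.82 V

Series total: ΣR = 2.01 + 7.47 + 14.9 + 1.30 = 25.68 Ω.
Voltage divider: V = V_in · (1.300 / 25.68) = 36.0 × 0.05062 = 1.822 V.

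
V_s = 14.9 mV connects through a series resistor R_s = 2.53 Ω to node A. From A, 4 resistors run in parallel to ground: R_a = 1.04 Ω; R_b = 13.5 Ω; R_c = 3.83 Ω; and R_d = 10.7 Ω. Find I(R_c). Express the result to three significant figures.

Equivalent of the parallel group: R_p = 0.7193 Ω.
V_A by voltage divider: V_A = 14.9 × 0.7193/(2.53 + 0.7193) = 3.299 mV.
Branch current I = V_A/R_c = 3.299/3.83 = 0.8612 mA.
(Equivalently: I_total = 4.586 mA, then current-divider fraction G_k/ΣG = 0.1878.)

I ≈ 0.861 mA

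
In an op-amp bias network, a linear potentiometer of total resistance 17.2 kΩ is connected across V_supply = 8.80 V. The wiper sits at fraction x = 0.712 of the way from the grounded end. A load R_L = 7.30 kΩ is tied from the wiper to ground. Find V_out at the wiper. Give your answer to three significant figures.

Lower segment x·R_p = 12.25 kΩ; upper segment (1−x)·R_p = 4.954 kΩ.
Lower segment in parallel with the load: 12.25 ‖ 7.30 = 4.574 kΩ.
V_out = 8.80 × 4.574/(4.954 + 4.574) = 4.225 V.

V_out ≈ 4.22 V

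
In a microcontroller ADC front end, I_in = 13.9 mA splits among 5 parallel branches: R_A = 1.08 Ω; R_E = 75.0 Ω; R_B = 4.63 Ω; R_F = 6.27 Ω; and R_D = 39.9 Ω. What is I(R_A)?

Conductances: ΣG = 1/1.08 + 1/75.0 + 1/4.63 + 1/6.27 + 1/39.9 = 1.340 (1/Ω).
Current divider: I(R_A) = I_in · G_k/ΣG = 13.9 × (0.9259/1.340) = 13.9 × 0.6911 = 9.606 mA.

I ≈ 9.61 mA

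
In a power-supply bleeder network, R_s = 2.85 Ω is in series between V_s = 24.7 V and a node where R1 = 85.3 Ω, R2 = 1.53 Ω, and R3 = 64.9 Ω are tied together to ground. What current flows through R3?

I ≈ 0.129 A

Equivalent of the parallel group: R_p = 1.469 Ω.
V_A by voltage divider: V_A = 24.7 × 1.469/(2.85 + 1.469) = 8.401 V.
Branch current I = V_A/R3 = 8.401/64.9 = 0.1294 A.
(Check via current divider: I_total = 5.719 A; share G_k/ΣG = 0.02264 → same result.)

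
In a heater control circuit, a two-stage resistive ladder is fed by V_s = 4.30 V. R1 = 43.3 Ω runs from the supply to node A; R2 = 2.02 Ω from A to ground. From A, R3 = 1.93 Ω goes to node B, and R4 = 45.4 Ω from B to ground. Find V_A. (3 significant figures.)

V_A ≈ 0.184 V

Looking into the second stage from A: R3 + R4 = 47.33 Ω appears in parallel with R2.
R2 ‖ (R3+R4) = 1.937 Ω.
V_A = 4.30 × 1.937/(43.3 + 1.937) = 0.1842 V.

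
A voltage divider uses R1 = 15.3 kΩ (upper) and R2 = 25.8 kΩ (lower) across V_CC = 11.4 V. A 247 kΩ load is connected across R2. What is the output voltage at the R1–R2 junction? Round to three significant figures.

First combine the lower leg with the load: R2 ‖ R_L = 23.36 kΩ.
Then V_out = V_CC · R2'/(R1 + R2') = 11.4 × 23.36/38.66 = 6.888 V.
(Unloaded it would be 7.16 V; the load pulls it down.)

V_out ≈ 6.89 V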